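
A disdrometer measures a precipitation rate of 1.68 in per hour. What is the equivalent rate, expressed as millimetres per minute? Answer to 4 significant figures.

1.68 in/hour × 25.4 mm/in × 0.0166667 hour/minute = 0.7112 mm/minute.

0.7112 mm/minute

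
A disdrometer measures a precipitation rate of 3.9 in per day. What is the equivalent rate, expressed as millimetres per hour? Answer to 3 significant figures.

4.13 mm/hour

3.9 in/day × 25.4 mm/in × 0.0416667 day/hour = 4.13 mm/hour.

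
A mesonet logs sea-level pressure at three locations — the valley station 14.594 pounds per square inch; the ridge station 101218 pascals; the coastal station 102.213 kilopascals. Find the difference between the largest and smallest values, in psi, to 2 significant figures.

0.23 psi

the ridge station: 101218 Pa = 14.6804 psi.
the coastal station: 102.213 kPa = 14.8247 psi.
Spread: 14.8247 − 14.5940 = 0.23 psi.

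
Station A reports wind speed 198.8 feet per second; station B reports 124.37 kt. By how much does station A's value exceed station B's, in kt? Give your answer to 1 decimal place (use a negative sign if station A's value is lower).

station A: 198.8 ft/s = 117.786 kt.
Difference: 117.786 − 124.370 = -6.6 kt.

-6.6 kt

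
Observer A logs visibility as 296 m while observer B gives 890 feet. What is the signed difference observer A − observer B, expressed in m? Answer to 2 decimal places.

observer B: 890 ft = 271.2720 m.
Difference: 296.0000 − 271.2720 = 24.73 m.

24.73 m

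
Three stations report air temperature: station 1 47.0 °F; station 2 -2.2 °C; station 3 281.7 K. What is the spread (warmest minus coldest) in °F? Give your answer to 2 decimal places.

19.35 °F

station 1: 47.0 °F = 8.333 °C.
station 3: 281.7 K = 8.550 °C.
Spread: 8.550 − (-2.200) = 10.750 °C = 19.35 °F.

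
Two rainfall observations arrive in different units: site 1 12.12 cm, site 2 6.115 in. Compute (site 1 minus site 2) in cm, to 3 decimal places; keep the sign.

-3.412 cm

site 2: 6.115 in = 15.53210 cm.
Difference: 12.12000 − 15.53210 = -3.412 cm.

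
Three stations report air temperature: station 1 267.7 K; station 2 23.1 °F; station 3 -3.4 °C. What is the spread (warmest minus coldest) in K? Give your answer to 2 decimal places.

2.05 K

station 1: 267.7 K = -5.450 °C.
station 2: 23.1 °F = -4.944 °C.
Spread: (-3.400) − (-5.450) = 2.050 °C.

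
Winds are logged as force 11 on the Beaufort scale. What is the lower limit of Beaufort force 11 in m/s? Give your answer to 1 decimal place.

28.5 m/s

Beaufort 11 (violent storm) spans 28.5–32.6 m/s.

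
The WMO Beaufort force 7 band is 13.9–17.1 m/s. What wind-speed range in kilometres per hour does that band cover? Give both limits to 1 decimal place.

13.9–17.1 m/s × 3.6 = 50.0–61.6 km/h.

50.0 to 61.6 km/h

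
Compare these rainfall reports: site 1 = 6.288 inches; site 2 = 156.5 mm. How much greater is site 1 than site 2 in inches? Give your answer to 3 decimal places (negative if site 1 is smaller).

site 2: 156.5 mm = 6.16142 in.
Difference: 6.28800 − 6.16142 = 0.127 in.

0.127 in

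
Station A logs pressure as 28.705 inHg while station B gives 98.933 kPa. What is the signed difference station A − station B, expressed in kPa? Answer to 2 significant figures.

-1.7 kPa

station A: 28.705 inHg = 97.206 kPa.
Difference: 97.206 − 98.933 = -1.7 kPa.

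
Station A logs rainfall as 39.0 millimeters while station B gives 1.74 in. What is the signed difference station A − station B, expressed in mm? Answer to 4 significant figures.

-5.196 mm

station B: 1.74 in = 44.19600 mm.
Difference: 39.00000 − 44.19600 = -5.196 mm.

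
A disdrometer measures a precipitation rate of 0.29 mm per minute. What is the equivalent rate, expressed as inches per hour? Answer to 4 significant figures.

0.6850 in/hour

0.29 mm/minute × 0.0393701 in/mm × 60 minute/hour = 0.6850 in/hour.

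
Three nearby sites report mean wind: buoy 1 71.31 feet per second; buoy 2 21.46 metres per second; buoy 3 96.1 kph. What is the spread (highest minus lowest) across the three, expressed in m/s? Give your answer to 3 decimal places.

5.234 m/s

buoy 1: 71.31 ft/s = 21.73529 m/s.
buoy 3: 96.1 km/h = 26.69444 m/s.
Spread: 26.69444 − 21.46000 = 5.234 m/s.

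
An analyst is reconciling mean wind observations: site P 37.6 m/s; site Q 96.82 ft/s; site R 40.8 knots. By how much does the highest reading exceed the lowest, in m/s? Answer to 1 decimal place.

site Q: 96.82 ft/s = 29.511 m/s.
site R: 40.8 kt = 20.989 m/s.
Spread: 37.600 − 20.989 = 16.6 m/s.

16.6 m/s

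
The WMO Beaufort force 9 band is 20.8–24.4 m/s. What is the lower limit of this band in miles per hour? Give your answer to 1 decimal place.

20.8–24.4 m/s × 2.237 = 46.5–54.6 mph.

46.5 mph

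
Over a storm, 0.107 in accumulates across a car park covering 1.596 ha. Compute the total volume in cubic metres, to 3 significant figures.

43.4 cubic metres

Depth: 0.107 in × 25.4 = 2.7178 mm.
Area: 1.596 ha = 15960 m².
1 mm over 1 m² is 1 L, so volume = 2.7178 × 15960 = 43376.088 L = 43.4 m³.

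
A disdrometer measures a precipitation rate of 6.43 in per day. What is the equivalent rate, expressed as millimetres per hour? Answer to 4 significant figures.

6.43 in/day × 25.4 mm/in × 0.0416667 day/hour = 6.805 mm/hour.

6.805 mm/hour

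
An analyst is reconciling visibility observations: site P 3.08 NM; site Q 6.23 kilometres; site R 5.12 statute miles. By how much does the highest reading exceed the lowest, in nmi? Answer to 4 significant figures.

site Q: 6.23 km = 3.36393 nmi.
site R: 5.12 SM = 4.44916 nmi.
Spread: 4.44916 − 3.08000 = 1.369 nmi.

1.369 nmi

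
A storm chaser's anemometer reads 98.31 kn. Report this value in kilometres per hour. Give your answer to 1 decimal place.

182.1 km/h

1 kt = 1.852 km/h, so 98.31 × 1.852 = 182.1 km/h.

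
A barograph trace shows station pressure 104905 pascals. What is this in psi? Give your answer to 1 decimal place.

1 Pa = 0.000145038 psi, so 104905 × 0.000145038 = 15.2 psi.

15.2 psi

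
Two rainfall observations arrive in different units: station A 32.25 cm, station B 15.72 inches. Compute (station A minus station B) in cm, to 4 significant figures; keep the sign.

-7.679 cm

station B: 15.72 in = 39.92880 cm.
Difference: 32.25000 − 39.92880 = -7.679 cm.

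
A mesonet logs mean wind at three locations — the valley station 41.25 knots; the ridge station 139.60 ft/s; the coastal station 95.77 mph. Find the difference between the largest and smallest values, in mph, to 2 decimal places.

48.30 mph

the valley station: 41.25 kt = 47.4697 mph.
the ridge station: 139.60 ft/s = 95.1818 mph.
Spread: 95.7700 − 47.4697 = 48.30 mph.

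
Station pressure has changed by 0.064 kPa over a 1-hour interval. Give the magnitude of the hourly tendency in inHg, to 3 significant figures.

0.0189 inHg per hour

0.064 kPa / 1 h × 0.2953 inHg/kPa = 0.0189 inHg/h.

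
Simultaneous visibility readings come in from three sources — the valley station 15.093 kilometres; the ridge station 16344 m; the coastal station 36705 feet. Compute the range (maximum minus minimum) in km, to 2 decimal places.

5.16 km

the ridge station: 16344 m = 16.3440 km.
the coastal station: 36705 ft = 11.1877 km.
Spread: 16.3440 − 11.1877 = 5.16 km.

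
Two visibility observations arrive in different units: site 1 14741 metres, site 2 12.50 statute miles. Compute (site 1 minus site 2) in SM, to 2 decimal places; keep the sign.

site 1: 14741 m = 9.1596 SM.
Difference: 9.1596 − 12.5000 = -3.34 SM.

-3.34 SM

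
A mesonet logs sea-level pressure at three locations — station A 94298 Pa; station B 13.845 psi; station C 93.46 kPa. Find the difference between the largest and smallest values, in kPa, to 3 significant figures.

station A: 94298 Pa = 94.2980 kPa.
station B: 13.845 psi = 95.4579 kPa.
Spread: 95.4579 − 93.4600 = 2.00 kPa.

2.00 kPa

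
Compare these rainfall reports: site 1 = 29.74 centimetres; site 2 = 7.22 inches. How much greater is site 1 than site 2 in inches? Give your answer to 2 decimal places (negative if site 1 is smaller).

4.49 in

site 1: 29.74 cm = 11.7087 in.
Difference: 11.7087 − 7.2200 = 4.49 in.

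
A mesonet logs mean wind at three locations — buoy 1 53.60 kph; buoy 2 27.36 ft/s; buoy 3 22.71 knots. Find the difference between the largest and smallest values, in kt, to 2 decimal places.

buoy 1: 53.60 km/h = 28.9417 kt.
buoy 2: 27.36 ft/s = 16.2104 kt.
Spread: 28.9417 − 16.2104 = 12.73 kt.

12.73 kt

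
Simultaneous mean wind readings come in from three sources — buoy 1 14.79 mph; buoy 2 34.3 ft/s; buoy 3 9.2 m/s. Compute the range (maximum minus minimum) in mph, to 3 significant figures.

buoy 2: 34.3 ft/s = 23.3864 mph.
buoy 3: 9.2 m/s = 20.5798 mph.
Spread: 23.3864 − 14.7900 = 8.60 mph.

8.60 mph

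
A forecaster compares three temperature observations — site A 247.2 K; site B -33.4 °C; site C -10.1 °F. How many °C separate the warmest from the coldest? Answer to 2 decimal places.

10.01 °C

site A: 247.2 K = -25.950 °C.
site C: -10.1 °F = -23.389 °C.
Spread: (-23.389) − (-33.400) = 10.011 °C.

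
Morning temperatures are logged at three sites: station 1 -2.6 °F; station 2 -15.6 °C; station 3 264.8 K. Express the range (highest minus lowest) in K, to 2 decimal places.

10.87 K

station 1: -2.6 °F = -19.222 °C.
station 3: 264.8 K = -8.350 °C.
Spread: (-8.350) − (-19.222) = 10.872 °C.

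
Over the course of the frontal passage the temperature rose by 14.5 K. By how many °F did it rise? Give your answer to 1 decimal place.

For a temperature change the 32° offset cancels: Δ°F = 14.5 × 1.8 = 26.1 °F.

26.1 °F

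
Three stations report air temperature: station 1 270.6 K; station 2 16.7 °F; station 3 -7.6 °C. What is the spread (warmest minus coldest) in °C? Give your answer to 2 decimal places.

station 1: 270.6 K = -2.550 °C.
station 2: 16.7 °F = -8.500 °C.
Spread: (-2.550) − (-8.500) = 5.950 °C.

5.95 °C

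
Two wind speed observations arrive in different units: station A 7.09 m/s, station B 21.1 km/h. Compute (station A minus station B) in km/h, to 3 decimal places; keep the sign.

4.424 km/h

station A: 7.09 m/s = 25.52400 km/h.
Difference: 25.52400 − 21.10000 = 4.424 km/h.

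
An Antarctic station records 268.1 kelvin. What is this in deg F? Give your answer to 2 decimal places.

First to °C: -5.05 °C.
Then to °F: 22.91 °F.

22.91 °F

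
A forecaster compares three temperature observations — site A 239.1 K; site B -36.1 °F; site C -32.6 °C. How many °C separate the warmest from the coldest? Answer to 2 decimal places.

5.23 °C

site A: 239.1 K = -34.050 °C.
site B: -36.1 °F = -37.833 °C.
Spread: (-32.600) − (-37.833) = 5.233 °C.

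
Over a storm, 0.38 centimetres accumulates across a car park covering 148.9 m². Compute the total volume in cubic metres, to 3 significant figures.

0.566 cubic metres

Depth: 0.38 cm × 10 = 3.8 mm.
1 mm over 1 m² is 1 L, so volume = 3.8 × 148.9 = 565.82 L = 0.566 m³.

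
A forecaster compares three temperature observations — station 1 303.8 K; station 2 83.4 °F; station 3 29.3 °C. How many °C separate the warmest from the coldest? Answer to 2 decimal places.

2.09 °C

station 1: 303.8 K = 30.650 °C.
station 2: 83.4 °F = 28.556 °C.
Spread: 30.650 − 28.556 = 2.094 °C.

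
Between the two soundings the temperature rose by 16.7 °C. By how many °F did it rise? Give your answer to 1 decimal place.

A change of 1 °C equals a change of 1.8 °F: Δ°F = 16.7 × 1.8 = 30.1 °F.

30.1 °F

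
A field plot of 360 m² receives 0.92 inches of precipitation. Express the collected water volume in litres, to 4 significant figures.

Depth: 0.92 in × 25.4 = 23.368 mm.
1 mm over 1 m² is 1 L, so volume = 23.368 × 360 = 8412.48 L ≈ 8412 L.

8412 litres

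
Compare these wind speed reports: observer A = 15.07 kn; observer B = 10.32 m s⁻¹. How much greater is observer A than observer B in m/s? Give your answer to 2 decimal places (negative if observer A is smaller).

-2.57 m/s

observer A: 15.07 kt = 7.7527 m/s.
Difference: 7.7527 − 10.3200 = -2.57 m/s.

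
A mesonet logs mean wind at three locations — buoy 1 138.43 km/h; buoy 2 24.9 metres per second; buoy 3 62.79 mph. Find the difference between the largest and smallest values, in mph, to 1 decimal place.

buoy 1: 138.43 km/h = 86.016 mph.
buoy 2: 24.9 m/s = 55.700 mph.
Spread: 86.016 − 55.700 = 30.3 mph.

30.3 mph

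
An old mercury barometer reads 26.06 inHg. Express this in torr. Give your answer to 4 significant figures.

1 inHg = 25.4 mmHg, so 26.06 × 25.4 = 661.9 mmHg.

661.9 mmHg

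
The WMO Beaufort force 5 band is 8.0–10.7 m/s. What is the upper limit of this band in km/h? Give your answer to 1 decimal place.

8.0–10.7 m/s × 3.6 = 28.8–38.5 km/h.

38.5 km/h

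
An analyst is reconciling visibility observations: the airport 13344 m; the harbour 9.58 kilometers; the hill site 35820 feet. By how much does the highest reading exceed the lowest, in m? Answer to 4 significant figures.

the harbour: 9.58 km = 9580.00 m.
the hill site: 35820 ft = 10917.94 m.
Spread: 13344.00 − 9580.00 = 3764 m.

3764 m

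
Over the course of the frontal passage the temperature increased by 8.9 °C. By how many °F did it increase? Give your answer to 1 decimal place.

16.0 °F

Converting a difference, only the 9/5 scale factor applies: Δ°F = 8.9 × 1.8 = 16.0 °F.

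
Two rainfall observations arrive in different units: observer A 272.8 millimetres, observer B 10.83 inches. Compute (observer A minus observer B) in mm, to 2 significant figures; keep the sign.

observer B: 10.83 in = 275.082 mm.
Difference: 272.800 − 275.082 = -2.3 mm.

-2.3 mm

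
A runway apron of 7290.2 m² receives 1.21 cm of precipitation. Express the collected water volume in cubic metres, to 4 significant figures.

Depth: 1.21 cm × 10 = 12.1 mm.
1 mm over 1 m² is 1 L, so volume = 12.1 × 7290.2 = 88211.42 L = 88.21 m³.

88.21 cubic metres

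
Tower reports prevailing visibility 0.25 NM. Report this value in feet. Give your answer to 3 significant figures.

1 nmi = 6076.12 ft, so 0.25 × 6076.12 = 1520 ft.

1520 ft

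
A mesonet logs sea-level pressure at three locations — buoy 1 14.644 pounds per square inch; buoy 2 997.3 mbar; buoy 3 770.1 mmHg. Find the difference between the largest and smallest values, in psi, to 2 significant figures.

0.43 psi

buoy 2: 997.3 mb = 14.4646 psi.
buoy 3: 770.1 mmHg = 14.8913 psi.
Spread: 14.8913 − 14.4646 = 0.43 psi.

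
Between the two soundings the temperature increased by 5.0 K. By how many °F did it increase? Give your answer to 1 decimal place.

9.0 °F

A change of 1 °C equals a change of 1.8 °F: Δ°F = 5.0 × 1.8 = 9.0 °F.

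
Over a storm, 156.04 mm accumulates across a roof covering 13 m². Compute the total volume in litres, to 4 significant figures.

2029 litres

1 mm over 1 m² is 1 L, so volume = 156.04 × 13 = 2028.52 L ≈ 2029 L.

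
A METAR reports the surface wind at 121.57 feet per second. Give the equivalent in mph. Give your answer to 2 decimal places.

82.89 mph

1 ft/s = 0.681818 mph, so 121.57 × 0.681818 = 82.89 mph.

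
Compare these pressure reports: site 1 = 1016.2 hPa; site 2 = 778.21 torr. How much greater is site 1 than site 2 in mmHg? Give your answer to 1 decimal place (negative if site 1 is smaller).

site 1: 1016.2 hPa = 762.213 mmHg.
Difference: 762.213 − 778.210 = -16.0 mmHg.

-16.0 mmHg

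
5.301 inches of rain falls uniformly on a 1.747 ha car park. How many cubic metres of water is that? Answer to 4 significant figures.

Depth: 5.301 in × 25.4 = 134.6454 mm.
Area: 1.747 ha = 17470 m².
1 mm over 1 m² is 1 L, so volume = 134.6454 × 17470 = 2352255.1 L = 2352 m³.

2352 cubic metres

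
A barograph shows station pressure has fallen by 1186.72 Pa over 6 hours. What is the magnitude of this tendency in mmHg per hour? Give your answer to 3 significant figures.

1.48 mmHg per hour

1186.72 Pa / 6 h × 0.00750062 mmHg/Pa = 1.48 mmHg/h.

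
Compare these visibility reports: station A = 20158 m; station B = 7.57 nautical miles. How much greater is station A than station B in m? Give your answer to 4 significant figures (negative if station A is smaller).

station B: 7.57 nmi = 14019.64 m.
Difference: 20158.00 − 14019.64 = 6138 m.

6138 m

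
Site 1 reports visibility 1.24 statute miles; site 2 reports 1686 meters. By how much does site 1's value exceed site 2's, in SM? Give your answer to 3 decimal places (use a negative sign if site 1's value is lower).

site 2: 1686 m = 1.04763 SM.
Difference: 1.24000 − 1.04763 = 0.192 SM.

0.192 SM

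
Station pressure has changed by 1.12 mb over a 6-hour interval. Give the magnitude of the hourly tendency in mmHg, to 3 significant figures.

0.140 mmHg per hour

1.12 mb / 6 h × 0.750062 mmHg/mb = 0.140 mmHg/h.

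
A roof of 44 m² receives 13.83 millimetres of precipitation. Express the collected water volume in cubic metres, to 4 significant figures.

0.6085 cubic metres

1 mm over 1 m² is 1 L, so volume = 13.83 × 44 = 608.52 L = 0.6085 m³.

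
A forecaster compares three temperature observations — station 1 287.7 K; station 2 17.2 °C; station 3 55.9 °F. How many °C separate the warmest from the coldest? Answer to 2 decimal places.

station 1: 287.7 K = 14.550 °C.
station 3: 55.9 °F = 13.278 °C.
Spread: 17.200 − 13.278 = 3.922 °C.

3.92 °C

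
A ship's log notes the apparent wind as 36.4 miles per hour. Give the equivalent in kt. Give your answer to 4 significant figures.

31.63 kt

1 mph = 0.868976 kt, so 36.4 × 0.868976 = 31.63 kt.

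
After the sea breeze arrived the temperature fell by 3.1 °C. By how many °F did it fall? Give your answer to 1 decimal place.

5.6 °F

A change of 1 °C equals a change of 1.8 °F: Δ°F = 3.1 × 1.8 = 5.6 °F.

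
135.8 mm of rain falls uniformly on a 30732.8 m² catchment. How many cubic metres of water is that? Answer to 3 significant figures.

1 mm over 1 m² is 1 L, so volume = 135.8 × 30732.8 = 4173514.2 L = 4170 m³.

4170 cubic metres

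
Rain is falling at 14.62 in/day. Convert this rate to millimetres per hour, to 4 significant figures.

14.62 in/day × 25.4 mm/in × 0.0416667 day/hour = 15.47 mm/hour.

15.47 mm/hour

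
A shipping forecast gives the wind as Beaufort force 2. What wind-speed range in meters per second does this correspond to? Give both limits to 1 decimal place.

1.6 to 3.3 m/s

Beaufort 2 (light breeze) spans 1.6–3.3 m/s.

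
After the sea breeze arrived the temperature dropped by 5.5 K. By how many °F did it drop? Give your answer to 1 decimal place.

Converting a difference, only the 9/5 scale factor applies: Δ°F = 5.5 × 1.8 = 9.9 °F.

9.9 °F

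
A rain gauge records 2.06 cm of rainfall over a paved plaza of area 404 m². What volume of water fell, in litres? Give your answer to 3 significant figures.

8320 litres

Depth: 2.06 cm × 10 = 20.6 mm.
1 mm over 1 m² is 1 L, so volume = 20.6 × 404 = 8322.4 L ≈ 8320 L.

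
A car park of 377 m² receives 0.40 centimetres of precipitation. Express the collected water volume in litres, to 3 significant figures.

Depth: 0.40 cm × 10 = 4 mm.
1 mm over 1 m² is 1 L, so volume = 4 × 377 = 1508 L ≈ 1510 L.

1510 litres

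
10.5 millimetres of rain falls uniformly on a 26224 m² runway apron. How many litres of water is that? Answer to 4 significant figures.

275400 litres

1 mm over 1 m² is 1 L, so volume = 10.5 × 26224 = 275352 L ≈ 275400 L.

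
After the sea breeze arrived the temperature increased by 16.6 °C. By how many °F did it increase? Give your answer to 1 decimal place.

29.9 °F

Converting a difference, only the 9/5 scale factor applies: Δ°F = 16.6 × 1.8 = 29.9 °F.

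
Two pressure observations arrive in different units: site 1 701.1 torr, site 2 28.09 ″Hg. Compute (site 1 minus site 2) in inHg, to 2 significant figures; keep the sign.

site 1: 701.1 mmHg = 27.6024 inHg.
Difference: 27.6024 − 28.0900 = -0.49 inHg.

-0.49 inHg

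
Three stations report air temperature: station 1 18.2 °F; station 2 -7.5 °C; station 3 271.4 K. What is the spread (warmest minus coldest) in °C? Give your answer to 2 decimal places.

station 1: 18.2 °F = -7.667 °C.
station 3: 271.4 K = -1.750 °C.
Spread: (-1.750) − (-7.667) = 5.917 °C.

5.92 °C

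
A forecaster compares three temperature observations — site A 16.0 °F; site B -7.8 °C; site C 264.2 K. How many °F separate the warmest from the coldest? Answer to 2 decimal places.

site A: 16.0 °F = -8.889 °C.
site C: 264.2 K = -8.950 °C.
Spread: (-7.800) − (-8.950) = 1.150 °C = 2.07 °F.

2.07 °F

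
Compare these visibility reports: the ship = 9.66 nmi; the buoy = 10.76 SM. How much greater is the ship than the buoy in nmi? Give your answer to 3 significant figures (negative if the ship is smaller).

0.310 nmi

the buoy: 10.76 SM = 9.35018 nmi.
Difference: 9.66000 − 9.35018 = 0.310 nmi.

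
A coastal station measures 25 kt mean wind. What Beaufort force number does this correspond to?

Beaufort force 6

25 kt lies in the Beaufort 6 band (strong breeze, 22–27 kt).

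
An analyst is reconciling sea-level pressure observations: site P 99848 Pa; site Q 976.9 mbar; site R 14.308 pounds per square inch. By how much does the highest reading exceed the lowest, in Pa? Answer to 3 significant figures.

2160 Pa

site Q: 976.9 mb = 97690.00 Pa.
site R: 14.308 psi = 98650.19 Pa.
Spread: 99848.00 − 97690.00 = 2160 Pa.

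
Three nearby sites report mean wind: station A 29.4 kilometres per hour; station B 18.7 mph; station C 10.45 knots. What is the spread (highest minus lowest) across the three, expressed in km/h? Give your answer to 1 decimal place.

station B: 18.7 mph = 30.095 km/h.
station C: 10.45 kt = 19.353 km/h.
Spread: 30.095 − 19.353 = 10.7 km/h.

10.7 km/h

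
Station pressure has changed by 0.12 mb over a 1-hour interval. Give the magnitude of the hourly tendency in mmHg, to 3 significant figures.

0.0900 mmHg per hour

0.12 mb / 1 h × 0.750062 mmHg/mb = 0.0900 mmHg/h.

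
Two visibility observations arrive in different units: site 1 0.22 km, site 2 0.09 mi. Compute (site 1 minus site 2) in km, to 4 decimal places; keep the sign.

site 2: 0.09 SM = 0.144841 km.
Difference: 0.220000 − 0.144841 = 0.0752 km.

0.0752 km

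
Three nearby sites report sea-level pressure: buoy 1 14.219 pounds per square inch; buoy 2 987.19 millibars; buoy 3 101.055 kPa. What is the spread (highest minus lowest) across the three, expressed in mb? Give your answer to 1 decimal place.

buoy 1: 14.219 psi = 980.366 mb.
buoy 3: 101.055 kPa = 1010.550 mb.
Spread: 1010.550 − 980.366 = 30.2 mb.

30.2 mb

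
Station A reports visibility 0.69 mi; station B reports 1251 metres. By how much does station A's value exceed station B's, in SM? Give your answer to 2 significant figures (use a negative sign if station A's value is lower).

station B: 1251 m = 0.77734 SM.
Difference: 0.69000 − 0.77734 = -0.087 SM.

-0.087 SM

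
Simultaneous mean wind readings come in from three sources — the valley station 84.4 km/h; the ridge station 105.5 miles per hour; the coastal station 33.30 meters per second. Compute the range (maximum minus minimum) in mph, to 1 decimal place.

53.1 mph

the valley station: 84.4 km/h = 52.444 mph.
the coastal station: 33.30 m/s = 74.490 mph.
Spread: 105.500 − 52.444 = 53.1 mph.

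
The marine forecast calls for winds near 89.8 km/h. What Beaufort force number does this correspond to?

Beaufort force 10

89.8 km/h = 24.9 m/s, which is Beaufort 10 (storm, 24.5–28.4 m/s).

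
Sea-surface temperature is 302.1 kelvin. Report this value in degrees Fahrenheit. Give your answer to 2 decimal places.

First to °C: 28.95 °C.
Then to °F: 84.11 °F.

84.11 °F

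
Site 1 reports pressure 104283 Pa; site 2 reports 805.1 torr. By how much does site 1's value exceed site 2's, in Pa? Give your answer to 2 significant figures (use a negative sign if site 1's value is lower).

site 2: 805.1 mmHg = 107337.85 Pa.
Difference: 104283.00 − 107337.85 = -3100 Pa.

-3100 Pa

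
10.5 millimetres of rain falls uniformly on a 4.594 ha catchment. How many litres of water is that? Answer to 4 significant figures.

Area: 4.594 ha = 45940 m².
1 mm over 1 m² is 1 L, so volume = 10.5 × 45940 = 482370 L ≈ 482400 L.

482400 litres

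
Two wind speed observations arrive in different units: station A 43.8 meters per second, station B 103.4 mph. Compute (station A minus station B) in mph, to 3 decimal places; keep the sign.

-5.422 mph

station A: 43.8 m/s = 97.97781 mph.
Difference: 97.97781 − 103.40000 = -5.422 mph.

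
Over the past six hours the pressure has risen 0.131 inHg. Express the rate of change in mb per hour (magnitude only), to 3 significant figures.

0.739 mb per hour

0.131 inHg / 6 h × 33.8639 mb/inHg = 0.739 mb/h.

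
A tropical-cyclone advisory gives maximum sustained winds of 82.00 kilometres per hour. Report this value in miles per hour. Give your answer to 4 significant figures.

50.95 mph

1 km/h = 0.621371 mph, so 82.00 × 0.621371 = 50.95 mph.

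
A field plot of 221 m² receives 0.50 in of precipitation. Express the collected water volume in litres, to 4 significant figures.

Depth: 0.50 in × 25.4 = 12.7 mm.
1 mm over 1 m² is 1 L, so volume = 12.7 × 221 = 2806.7 L ≈ 2807 L.

2807 litres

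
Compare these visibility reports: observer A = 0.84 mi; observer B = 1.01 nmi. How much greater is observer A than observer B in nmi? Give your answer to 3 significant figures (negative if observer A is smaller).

observer A: 0.84 SM = 0.72994 nmi.
Difference: 0.72994 − 1.01000 = -0.280 nmi.

-0.280 nmi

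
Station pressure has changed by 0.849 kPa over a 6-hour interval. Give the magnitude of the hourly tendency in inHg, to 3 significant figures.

0.849 kPa / 6 h × 0.2953 inHg/kPa = 0.0418 inHg/h.

0.0418 inHg per hour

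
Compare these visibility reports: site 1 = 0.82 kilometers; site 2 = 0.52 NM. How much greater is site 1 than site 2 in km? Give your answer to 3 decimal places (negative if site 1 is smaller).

site 2: 0.52 nmi = 0.96304 km.
Difference: 0.82000 − 0.96304 = -0.143 km.

-0.143 km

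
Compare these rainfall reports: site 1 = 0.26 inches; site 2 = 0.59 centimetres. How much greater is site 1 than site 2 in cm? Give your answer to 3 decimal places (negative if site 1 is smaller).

0.070 cm

site 1: 0.26 in = 0.66040 cm.
Difference: 0.66040 − 0.59000 = 0.070 cm.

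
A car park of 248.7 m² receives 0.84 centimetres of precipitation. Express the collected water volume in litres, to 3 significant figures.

2090 litres

Depth: 0.84 cm × 10 = 8.4 mm.
1 mm over 1 m² is 1 L, so volume = 8.4 × 248.7 = 2089.08 L ≈ 2090 L.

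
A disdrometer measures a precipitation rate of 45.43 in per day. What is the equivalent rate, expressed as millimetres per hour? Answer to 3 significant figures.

45.43 in/day × 25.4 mm/in × 0.0416667 day/hour = 48.1 mm/hour.

48.1 mm/hour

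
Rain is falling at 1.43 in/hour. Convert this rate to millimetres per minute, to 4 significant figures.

0.6054 mm/minute

1.43 in/hour × 25.4 mm/in × 0.0166667 hour/minute = 0.6054 mm/minute.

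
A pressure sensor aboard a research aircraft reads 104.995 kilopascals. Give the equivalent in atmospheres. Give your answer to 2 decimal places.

1 kPa = 0.00986923 atm, so 104.995 × 0.00986923 = 1.04 atm.

1.04 atm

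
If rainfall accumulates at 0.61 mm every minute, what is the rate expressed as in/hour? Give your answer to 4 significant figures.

0.61 mm/minute × 0.0393701 in/mm × 60 minute/hour = 1.441 in/hour.

1.441 in/hour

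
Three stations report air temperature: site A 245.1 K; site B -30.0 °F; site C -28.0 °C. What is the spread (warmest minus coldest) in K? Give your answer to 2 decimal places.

site A: 245.1 K = -28.050 °C.
site B: -30.0 °F = -34.444 °C.
Spread: (-28.000) − (-34.444) = 6.444 °C.

6.44 K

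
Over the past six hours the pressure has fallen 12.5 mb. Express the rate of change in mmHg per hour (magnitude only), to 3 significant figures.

1.56 mmHg per hour

12.5 mb / 6 h × 0.750062 mmHg/mb = 1.56 mmHg/h.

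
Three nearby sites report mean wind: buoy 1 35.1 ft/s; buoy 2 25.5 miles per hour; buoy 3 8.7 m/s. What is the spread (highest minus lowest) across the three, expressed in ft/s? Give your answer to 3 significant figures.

buoy 2: 25.5 mph = 37.4000 ft/s.
buoy 3: 8.7 m/s = 28.5433 ft/s.
Spread: 37.4000 − 28.5433 = 8.86 ft/s.

8.86 ft/s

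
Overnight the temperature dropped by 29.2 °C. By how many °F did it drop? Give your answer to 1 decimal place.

52.6 °F

For a temperature change the 32° offset cancels: Δ°F = 29.2 × 1.8 = 52.6 °F.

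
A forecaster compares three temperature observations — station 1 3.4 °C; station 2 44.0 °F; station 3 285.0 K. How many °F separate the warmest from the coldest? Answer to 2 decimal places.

station 2: 44.0 °F = 6.667 °C.
station 3: 285.0 K = 11.850 °C.
Spread: 11.850 − 3.400 = 8.450 °C = 15.21 °F.

15.21 °F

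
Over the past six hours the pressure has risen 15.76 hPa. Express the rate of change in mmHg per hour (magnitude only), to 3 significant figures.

1.97 mmHg per hour

15.76 hPa / 6 h × 0.750062 mmHg/hPa = 1.97 mmHg/h.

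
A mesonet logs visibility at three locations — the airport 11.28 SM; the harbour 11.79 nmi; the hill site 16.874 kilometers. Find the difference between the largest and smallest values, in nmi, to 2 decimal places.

2.68 nmi

the airport: 11.28 SM = 9.8021 nmi.
the hill site: 16.874 km = 9.1112 nmi.
Spread: 11.7900 − 9.1112 = 2.68 nmi.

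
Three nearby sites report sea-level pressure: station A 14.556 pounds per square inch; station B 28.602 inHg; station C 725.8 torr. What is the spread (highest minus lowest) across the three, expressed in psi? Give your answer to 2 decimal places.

0.52 psi

station B: 28.602 inHg = 14.0480 psi.
station C: 725.8 mmHg = 14.0346 psi.
Spread: 14.5560 − 14.0346 = 0.52 psi.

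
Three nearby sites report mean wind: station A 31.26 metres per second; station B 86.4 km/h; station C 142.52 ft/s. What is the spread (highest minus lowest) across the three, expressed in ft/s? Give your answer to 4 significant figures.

63.78 ft/s

station A: 31.26 m/s = 102.5591 ft/s.
station B: 86.4 km/h = 78.7402 ft/s.
Spread: 142.5200 − 78.7402 = 63.78 ft/s.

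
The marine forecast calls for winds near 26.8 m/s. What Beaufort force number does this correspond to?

Beaufort force 10

26.8 m/s lies in the Beaufort 10 band (storm, 24.5–28.4 m/s).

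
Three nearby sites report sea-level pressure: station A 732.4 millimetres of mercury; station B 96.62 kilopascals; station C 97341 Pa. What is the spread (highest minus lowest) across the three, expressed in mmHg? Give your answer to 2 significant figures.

station B: 96.62 kPa = 724.709 mmHg.
station C: 97341 Pa = 730.117 mmHg.
Spread: 732.400 − 724.709 = 7.7 mmHg.

7.7 mmHg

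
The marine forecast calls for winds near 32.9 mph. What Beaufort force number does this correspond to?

32.9 mph = 14.7 m/s, which is Beaufort 7 (near gale, 13.9–17.1 m/s).

Beaufort force 7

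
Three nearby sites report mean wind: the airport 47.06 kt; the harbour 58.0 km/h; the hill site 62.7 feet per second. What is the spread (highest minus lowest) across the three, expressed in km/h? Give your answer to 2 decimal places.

the airport: 47.06 kt = 87.1551 km/h.
the hill site: 62.7 ft/s = 68.7995 km/h.
Spread: 87.1551 − 58.0000 = 29.16 km/h.

29.16 km/h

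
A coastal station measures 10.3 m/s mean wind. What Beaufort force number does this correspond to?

Beaufort force 5

10.3 m/s lies in the Beaufort 5 band (fresh breeze, 8.0–10.7 m/s).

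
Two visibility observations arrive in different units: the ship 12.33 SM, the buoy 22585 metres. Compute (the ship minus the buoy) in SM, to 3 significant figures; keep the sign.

-1.70 SM

the buoy: 22585 m = 14.0337 SM.
Difference: 12.3300 − 14.0337 = -1.70 SM.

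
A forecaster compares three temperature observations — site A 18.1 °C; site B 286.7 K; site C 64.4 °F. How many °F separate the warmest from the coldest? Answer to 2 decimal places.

8.19 °F

site B: 286.7 K = 13.550 °C.
site C: 64.4 °F = 18.000 °C.
Spread: 18.100 − 13.550 = 4.550 °C = 8.19 °F.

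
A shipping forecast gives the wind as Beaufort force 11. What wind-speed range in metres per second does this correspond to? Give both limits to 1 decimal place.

28.5 to 32.6 m/s

Beaufort 11 (violent storm) spans 28.5–32.6 m/s.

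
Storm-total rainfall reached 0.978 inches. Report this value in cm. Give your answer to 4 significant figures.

1 in = 2.54 cm, so 0.978 × 2.54 = 2.484 cm.

2.484 cm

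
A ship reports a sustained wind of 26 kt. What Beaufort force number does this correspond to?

26 kt lies in the Beaufort 6 band (strong breeze, 22–27 kt).

Beaufort force 6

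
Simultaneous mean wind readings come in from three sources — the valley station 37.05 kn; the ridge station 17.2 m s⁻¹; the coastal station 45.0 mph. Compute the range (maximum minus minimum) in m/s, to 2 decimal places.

2.92 m/s

the valley station: 37.05 kt = 19.0602 m/s.
the coastal station: 45.0 mph = 20.1168 m/s.
Spread: 20.1168 − 17.2000 = 2.92 m/s.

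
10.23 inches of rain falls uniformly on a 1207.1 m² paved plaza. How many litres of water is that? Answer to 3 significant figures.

314000 litres

Depth: 10.23 in × 25.4 = 259.842 mm.
1 mm over 1 m² is 1 L, so volume = 259.842 × 1207.1 = 313655.28 L ≈ 314000 L.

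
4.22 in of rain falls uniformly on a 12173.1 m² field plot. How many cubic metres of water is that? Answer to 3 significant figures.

Depth: 4.22 in × 25.4 = 107.188 mm.
1 mm over 1 m² is 1 L, so volume = 107.188 × 12173.1 = 1304810.2 L = 1300 m³.

1300 cubic metres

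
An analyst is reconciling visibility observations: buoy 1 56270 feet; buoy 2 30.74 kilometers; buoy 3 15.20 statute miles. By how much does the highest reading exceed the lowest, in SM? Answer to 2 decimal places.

8.44 SM

buoy 1: 56270 ft = 10.6572 SM.
buoy 2: 30.74 km = 19.1010 SM.
Spread: 19.1010 − 10.6572 = 8.44 SM.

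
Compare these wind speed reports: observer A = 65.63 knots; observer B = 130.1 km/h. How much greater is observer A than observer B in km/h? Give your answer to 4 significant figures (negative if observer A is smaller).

-8.553 km/h

observer A: 65.63 kt = 121.54676 km/h.
Difference: 121.54676 − 130.10000 = -8.553 km/h.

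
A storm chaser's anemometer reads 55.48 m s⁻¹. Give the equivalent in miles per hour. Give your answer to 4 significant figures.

124.1 mph

1 m/s = 2.23694 mph, so 55.48 × 2.23694 = 124.1 mph.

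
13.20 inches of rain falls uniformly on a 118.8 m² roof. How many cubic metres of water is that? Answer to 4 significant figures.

39.83 cubic metres

Depth: 13.20 in × 25.4 = 335.28 mm.
1 mm over 1 m² is 1 L, so volume = 335.28 × 118.8 = 39831.264 L = 39.83 m³.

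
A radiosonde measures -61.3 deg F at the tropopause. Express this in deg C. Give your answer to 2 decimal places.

-51.83 °C

°C = (°F − 32) × 5/9 = (-61.3 − 32) / 1.8 = -51.83 °C.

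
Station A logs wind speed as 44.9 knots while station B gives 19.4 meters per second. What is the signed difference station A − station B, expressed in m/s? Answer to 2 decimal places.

3.70 m/s

station A: 44.9 kt = 23.0986 m/s.
Difference: 23.0986 − 19.4000 = 3.70 m/s.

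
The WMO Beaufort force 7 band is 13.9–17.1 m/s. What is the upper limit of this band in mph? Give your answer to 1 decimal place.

13.9–17.1 m/s × 2.237 = 31.1–38.3 mph.

38.3 mph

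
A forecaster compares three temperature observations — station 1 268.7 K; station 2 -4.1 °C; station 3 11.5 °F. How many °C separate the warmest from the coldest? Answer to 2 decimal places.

7.29 °C

station 1: 268.7 K = -4.450 °C.
station 3: 11.5 °F = -11.389 °C.
Spread: (-4.100) − (-11.389) = 7.289 °C.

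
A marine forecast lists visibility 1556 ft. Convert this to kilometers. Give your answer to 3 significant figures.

1 ft = 0.0003048 km, so 1556 × 0.0003048 = 0.474 km.

0.474 km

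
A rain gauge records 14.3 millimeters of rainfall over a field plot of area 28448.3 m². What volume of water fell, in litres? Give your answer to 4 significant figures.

1 mm over 1 m² is 1 L, so volume = 14.3 × 28448.3 = 406810.69 L ≈ 406800 L.

406800 litres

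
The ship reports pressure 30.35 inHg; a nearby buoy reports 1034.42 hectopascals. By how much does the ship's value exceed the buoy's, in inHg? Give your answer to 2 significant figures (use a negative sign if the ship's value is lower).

-0.20 inHg

the buoy: 1034.42 hPa = 30.5464 inHg.
Difference: 30.3500 − 30.5464 = -0.20 inHg.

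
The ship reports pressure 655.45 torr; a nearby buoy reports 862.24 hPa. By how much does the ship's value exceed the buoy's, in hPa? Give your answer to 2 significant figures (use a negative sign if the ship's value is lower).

12 hPa

the ship: 655.45 mmHg = 873.86 hPa.
Difference: 873.86 − 862.24 = 12 hPa.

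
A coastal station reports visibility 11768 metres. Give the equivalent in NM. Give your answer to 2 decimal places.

1 m = 0.000539957 nmi, so 11768 × 0.000539957 = 6.35 nmi.

6.35 nmi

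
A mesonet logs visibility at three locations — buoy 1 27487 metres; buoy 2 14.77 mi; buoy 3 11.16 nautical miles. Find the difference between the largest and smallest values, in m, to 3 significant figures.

6820 m

buoy 2: 14.77 SM = 23770.01 m.
buoy 3: 11.16 nmi = 20668.32 m.
Spread: 27487.00 − 20668.32 = 6820 m.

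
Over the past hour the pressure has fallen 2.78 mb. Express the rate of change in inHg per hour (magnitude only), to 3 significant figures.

2.78 mb / 1 h × 0.02953 inHg/mb = 0.0821 inHg/h.

0.0821 inHg per hour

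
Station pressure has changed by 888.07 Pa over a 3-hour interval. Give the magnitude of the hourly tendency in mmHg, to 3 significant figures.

2.22 mmHg per hour

888.07 Pa / 3 h × 0.00750062 mmHg/Pa = 2.22 mmHg/h.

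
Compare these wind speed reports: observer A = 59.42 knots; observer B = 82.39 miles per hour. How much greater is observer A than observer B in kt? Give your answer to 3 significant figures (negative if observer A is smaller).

-12.2 kt

observer B: 82.39 mph = 71.595 kt.
Difference: 59.420 − 71.595 = -12.2 kt.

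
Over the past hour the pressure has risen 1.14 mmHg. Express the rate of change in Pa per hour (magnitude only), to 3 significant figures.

1.14 mmHg / 1 h × 133.322 Pa/mmHg = 152 Pa/h.

152 Pa per hour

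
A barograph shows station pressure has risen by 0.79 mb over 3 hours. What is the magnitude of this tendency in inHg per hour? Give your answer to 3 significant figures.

0.79 mb / 3 h × 0.02953 inHg/mb = 0.00778 inHg/h.

0.00778 inHg per hour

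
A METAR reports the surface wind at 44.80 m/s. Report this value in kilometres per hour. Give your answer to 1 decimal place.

1 m/s = 3.6 km/h, so 44.80 × 3.6 = 161.3 km/h.

161.3 km/h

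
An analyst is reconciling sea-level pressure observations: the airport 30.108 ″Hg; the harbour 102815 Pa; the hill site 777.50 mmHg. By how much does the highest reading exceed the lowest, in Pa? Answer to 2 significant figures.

1700 Pa

the airport: 30.108 inHg = 101957.40 Pa.
the hill site: 777.50 mmHg = 103658.16 Pa.
Spread: 103658.16 − 101957.40 = 1700 Pa.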